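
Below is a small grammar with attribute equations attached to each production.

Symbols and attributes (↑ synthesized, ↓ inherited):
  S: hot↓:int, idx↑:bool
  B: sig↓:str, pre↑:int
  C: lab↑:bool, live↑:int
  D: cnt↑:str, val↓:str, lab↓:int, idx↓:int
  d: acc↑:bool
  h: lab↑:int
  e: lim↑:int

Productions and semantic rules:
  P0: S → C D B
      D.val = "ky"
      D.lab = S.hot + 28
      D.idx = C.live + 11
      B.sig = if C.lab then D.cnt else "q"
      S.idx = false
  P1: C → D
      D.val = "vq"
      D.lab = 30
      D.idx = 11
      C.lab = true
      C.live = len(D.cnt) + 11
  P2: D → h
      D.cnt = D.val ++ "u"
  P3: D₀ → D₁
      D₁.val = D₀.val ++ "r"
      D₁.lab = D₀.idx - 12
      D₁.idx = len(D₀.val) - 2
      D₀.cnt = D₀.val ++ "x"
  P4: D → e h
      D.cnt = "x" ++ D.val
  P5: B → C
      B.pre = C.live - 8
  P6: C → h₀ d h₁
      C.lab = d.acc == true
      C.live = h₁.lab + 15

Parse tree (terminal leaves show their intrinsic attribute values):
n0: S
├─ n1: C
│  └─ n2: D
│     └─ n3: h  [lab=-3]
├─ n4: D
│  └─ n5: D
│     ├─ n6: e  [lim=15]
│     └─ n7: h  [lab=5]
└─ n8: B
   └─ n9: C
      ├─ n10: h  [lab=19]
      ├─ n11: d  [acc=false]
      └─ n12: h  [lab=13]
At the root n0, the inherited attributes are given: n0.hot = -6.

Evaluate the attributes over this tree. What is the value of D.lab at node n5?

1. n0.hot = -6  [given at root]
2. n2.val = "vq"  ["vq"]
3. n2.lab = 30  [30]
4. n2.idx = 11  [11]
5. n3.lab = -3  [terminal]
6. n2.cnt = "vqu"  [D.val ++ "u"]
7. n1.lab = true  [true]
8. n1.live = 14  [len(D.cnt) + 11]
9. n4.val = "ky"  ["ky"]
10. n4.lab = 22  [S.hot + 28]
11. n4.idx = 25  [C.live + 11]
12. n5.val = "kyr"  [D₀.val ++ "r"]
13. n5.lab = 13  [D₀.idx - 12]
14. n5.idx = 0  [len(D₀.val) - 2]
15. n6.lim = 15  [terminal]
16. n7.lab = 5  [terminal]
17. n5.cnt = "xkyr"  ["x" ++ D.val]
18. n4.cnt = "kyx"  [D₀.val ++ "x"]
19. n8.sig = "kyx"  [if C.lab then D.cnt else "q"]
20. n10.lab = 19  [terminal]
21. n11.acc = false  [terminal]
22. n12.lab = 13  [terminal]
23. n9.lab = false  [d.acc == true]
24. n9.live = 28  [h₁.lab + 15]
25. n8.pre = 20  [C.live - 8]
26. n0.idx = false  [false]

13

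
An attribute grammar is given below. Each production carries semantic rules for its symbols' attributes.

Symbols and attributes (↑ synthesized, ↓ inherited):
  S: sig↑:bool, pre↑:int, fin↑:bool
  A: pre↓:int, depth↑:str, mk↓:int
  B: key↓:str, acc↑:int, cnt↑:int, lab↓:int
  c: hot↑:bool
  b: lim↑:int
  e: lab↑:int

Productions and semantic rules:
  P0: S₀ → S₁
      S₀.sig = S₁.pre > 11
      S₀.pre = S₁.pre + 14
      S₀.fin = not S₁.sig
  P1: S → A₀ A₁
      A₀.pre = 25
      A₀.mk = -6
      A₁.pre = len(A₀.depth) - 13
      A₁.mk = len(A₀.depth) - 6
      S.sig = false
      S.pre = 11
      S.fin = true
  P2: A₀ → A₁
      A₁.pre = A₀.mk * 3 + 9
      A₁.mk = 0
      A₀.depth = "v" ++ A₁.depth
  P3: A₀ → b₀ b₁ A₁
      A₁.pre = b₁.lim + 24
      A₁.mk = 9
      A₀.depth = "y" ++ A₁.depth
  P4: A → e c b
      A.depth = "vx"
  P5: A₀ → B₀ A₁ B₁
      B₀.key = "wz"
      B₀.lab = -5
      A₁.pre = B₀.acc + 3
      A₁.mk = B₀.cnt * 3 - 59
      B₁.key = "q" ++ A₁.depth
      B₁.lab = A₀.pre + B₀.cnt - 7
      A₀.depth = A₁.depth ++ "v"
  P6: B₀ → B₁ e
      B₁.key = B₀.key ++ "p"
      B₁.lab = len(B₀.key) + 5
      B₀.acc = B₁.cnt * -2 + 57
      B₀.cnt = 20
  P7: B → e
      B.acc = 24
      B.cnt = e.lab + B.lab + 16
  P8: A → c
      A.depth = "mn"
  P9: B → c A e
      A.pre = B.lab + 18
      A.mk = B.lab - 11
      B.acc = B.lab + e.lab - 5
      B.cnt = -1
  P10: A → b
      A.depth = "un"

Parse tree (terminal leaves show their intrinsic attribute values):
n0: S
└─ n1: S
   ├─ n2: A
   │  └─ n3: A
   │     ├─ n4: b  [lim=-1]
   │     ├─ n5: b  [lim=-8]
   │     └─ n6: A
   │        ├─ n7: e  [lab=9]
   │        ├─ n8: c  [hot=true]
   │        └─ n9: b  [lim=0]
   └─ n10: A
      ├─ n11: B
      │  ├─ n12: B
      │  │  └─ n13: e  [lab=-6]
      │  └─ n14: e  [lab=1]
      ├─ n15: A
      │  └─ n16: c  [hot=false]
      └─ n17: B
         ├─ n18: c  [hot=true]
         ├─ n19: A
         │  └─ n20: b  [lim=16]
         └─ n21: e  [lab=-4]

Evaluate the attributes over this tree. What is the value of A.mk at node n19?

-7

1. n2.pre = 25  [25]
2. n2.mk = -6  [-6]
3. n3.pre = -9  [A₀.mk * 3 + 9]
4. n3.mk = 0  [0]
5. n4.lim = -1  [terminal]
6. n5.lim = -8  [terminal]
7. n6.pre = 16  [b₁.lim + 24]
8. n6.mk = 9  [9]
9. n7.lab = 9  [terminal]
10. n8.hot = true  [terminal]
11. n9.lim = 0  [terminal]
12. n6.depth = "vx"  ["vx"]
13. n3.depth = "yvx"  ["y" ++ A₁.depth]
14. n2.depth = "vyvx"  ["v" ++ A₁.depth]
15. n10.pre = -9  [len(A₀.depth) - 13]
16. n10.mk = -2  [len(A₀.depth) - 6]
17. n11.key = "wz"  ["wz"]
18. n11.lab = -5  [-5]
19. n12.key = "wzp"  [B₀.key ++ "p"]
20. n12.lab = 7  [len(B₀.key) + 5]
21. n13.lab = -6  [terminal]
22. n12.acc = 24  [24]
23. n12.cnt = 17  [e.lab + B.lab + 16]
24. n14.lab = 1  [terminal]
25. n11.acc = 23  [B₁.cnt * -2 + 57]
26. n11.cnt = 20  [20]
27. n15.pre = 26  [B₀.acc + 3]
28. n15.mk = 1  [B₀.cnt * 3 - 59]
29. n16.hot = false  [terminal]
30. n15.depth = "mn"  ["mn"]
31. n17.key = "qmn"  ["q" ++ A₁.depth]
32. n17.lab = 4  [A₀.pre + B₀.cnt - 7]
33. n18.hot = true  [terminal]
34. n19.pre = 22  [B.lab + 18]
35. n19.mk = -7  [B.lab - 11]
36. n20.lim = 16  [terminal]
37. n19.depth = "un"  ["un"]
38. n21.lab = -4  [terminal]
39. n17.acc = -5  [B.lab + e.lab - 5]
40. n17.cnt = -1  [-1]
41. n10.depth = "mnv"  [A₁.depth ++ "v"]
42. n1.sig = false  [false]
43. n1.pre = 11  [11]
44. n1.fin = true  [true]
45. n0.sig = false  [S₁.pre > 11]
46. n0.pre = 25  [S₁.pre + 14]
47. n0.fin = true  [not S₁.sig]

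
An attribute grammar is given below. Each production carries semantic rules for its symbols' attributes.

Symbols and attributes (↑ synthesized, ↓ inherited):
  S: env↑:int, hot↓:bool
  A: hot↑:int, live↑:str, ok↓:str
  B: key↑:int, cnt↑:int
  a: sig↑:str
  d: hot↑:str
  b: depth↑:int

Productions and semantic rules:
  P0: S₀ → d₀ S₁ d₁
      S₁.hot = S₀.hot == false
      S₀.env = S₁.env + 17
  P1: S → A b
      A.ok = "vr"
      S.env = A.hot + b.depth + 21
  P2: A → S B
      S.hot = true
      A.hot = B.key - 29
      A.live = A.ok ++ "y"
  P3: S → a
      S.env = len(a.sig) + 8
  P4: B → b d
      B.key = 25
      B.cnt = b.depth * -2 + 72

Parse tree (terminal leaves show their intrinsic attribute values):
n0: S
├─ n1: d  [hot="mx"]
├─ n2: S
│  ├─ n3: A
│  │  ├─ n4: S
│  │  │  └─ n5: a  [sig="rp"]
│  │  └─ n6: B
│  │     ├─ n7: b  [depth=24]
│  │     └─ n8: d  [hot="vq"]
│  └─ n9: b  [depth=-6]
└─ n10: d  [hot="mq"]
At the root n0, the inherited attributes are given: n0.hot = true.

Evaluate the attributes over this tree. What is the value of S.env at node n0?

28

1. n0.hot = true  [given at root]
2. n1.hot = "mx"  [terminal]
3. n2.hot = false  [S₀.hot == false]
4. n3.ok = "vr"  ["vr"]
5. n4.hot = true  [true]
6. n5.sig = "rp"  [terminal]
7. n4.env = 10  [len(a.sig) + 8]
8. n7.depth = 24  [terminal]
9. n8.hot = "vq"  [terminal]
10. n6.key = 25  [25]
11. n6.cnt = 24  [b.depth * -2 + 72]
12. n3.hot = -4  [B.key - 29]
13. n3.live = "vry"  [A.ok ++ "y"]
14. n9.depth = -6  [terminal]
15. n2.env = 11  [A.hot + b.depth + 21]
16. n10.hot = "mq"  [terminal]
17. n0.env = 28  [S₁.env + 17]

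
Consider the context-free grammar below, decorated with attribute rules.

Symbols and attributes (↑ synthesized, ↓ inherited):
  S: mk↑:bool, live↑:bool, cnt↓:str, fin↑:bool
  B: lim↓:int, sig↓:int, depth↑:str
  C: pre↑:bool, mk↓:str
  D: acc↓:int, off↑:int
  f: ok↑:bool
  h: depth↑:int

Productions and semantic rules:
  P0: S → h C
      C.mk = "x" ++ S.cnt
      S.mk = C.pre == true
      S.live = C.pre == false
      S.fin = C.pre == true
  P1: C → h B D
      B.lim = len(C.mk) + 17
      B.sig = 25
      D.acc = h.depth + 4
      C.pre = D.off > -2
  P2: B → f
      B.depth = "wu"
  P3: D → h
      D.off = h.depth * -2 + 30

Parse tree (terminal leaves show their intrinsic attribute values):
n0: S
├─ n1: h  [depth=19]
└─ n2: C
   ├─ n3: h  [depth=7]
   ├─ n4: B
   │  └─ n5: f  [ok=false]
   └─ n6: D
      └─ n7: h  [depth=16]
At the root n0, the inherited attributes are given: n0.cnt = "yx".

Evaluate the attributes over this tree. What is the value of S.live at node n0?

1. n0.cnt = "yx"  [given at root]
2. n1.depth = 19  [terminal]
3. n2.mk = "xyx"  ["x" ++ S.cnt]
4. n3.depth = 7  [terminal]
5. n4.lim = 20  [len(C.mk) + 17]
6. n4.sig = 25  [25]
7. n5.ok = false  [terminal]
8. n4.depth = "wu"  ["wu"]
9. n6.acc = 11  [h.depth + 4]
10. n7.depth = 16  [terminal]
11. n6.off = -2  [h.depth * -2 + 30]
12. n2.pre = false  [D.off > -2]
13. n0.mk = false  [C.pre == true]
14. n0.live = true  [C.pre == false]
15. n0.fin = false  [C.pre == true]

true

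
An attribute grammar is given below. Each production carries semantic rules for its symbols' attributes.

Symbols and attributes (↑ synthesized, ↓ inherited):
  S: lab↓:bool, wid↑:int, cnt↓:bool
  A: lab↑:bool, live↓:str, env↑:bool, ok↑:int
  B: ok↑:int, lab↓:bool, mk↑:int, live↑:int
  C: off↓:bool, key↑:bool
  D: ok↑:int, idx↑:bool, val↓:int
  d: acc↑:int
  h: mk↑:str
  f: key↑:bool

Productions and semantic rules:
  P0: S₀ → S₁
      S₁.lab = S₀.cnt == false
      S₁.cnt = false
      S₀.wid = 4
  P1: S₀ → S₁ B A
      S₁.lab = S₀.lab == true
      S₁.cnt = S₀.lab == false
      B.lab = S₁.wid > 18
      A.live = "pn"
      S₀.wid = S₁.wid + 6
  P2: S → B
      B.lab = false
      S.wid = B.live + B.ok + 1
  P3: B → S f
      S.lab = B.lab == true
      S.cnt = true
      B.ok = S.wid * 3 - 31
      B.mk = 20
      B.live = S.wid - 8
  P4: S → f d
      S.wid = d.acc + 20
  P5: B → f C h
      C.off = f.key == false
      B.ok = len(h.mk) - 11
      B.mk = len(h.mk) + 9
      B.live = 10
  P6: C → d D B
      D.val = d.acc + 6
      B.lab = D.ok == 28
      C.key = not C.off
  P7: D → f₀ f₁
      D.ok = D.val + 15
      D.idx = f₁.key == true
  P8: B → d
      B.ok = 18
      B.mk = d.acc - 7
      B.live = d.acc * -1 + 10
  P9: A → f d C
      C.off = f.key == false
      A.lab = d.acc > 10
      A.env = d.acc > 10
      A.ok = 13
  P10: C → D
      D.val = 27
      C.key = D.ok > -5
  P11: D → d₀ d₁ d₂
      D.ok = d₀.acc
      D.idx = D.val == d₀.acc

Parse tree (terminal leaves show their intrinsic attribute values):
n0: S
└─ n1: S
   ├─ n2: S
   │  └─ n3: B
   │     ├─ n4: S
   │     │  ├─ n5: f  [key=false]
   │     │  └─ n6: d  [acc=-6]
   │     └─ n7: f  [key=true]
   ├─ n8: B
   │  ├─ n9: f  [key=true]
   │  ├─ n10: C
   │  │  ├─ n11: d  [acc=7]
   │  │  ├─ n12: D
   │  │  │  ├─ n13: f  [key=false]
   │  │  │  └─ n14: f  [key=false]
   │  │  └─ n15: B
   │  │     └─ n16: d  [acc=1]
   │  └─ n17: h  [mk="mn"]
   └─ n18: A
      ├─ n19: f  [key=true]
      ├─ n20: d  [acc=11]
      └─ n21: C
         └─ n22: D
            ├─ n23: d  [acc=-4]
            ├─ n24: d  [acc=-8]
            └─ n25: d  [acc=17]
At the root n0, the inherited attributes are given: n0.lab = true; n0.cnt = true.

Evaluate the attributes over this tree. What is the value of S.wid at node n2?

18

1. n0.lab = true  [given at root]
2. n0.cnt = true  [given at root]
3. n1.lab = false  [S₀.cnt == false]
4. n1.cnt = false  [false]
5. n2.lab = false  [S₀.lab == true]
6. n2.cnt = true  [S₀.lab == false]
7. n3.lab = false  [false]
8. n4.lab = false  [B.lab == true]
9. n4.cnt = true  [true]
10. n5.key = false  [terminal]
11. n6.acc = -6  [terminal]
12. n4.wid = 14  [d.acc + 20]
13. n7.key = true  [terminal]
14. n3.ok = 11  [S.wid * 3 - 31]
15. n3.mk = 20  [20]
16. n3.live = 6  [S.wid - 8]
17. n2.wid = 18  [B.live + B.ok + 1]
18. n8.lab = false  [S₁.wid > 18]
19. n9.key = true  [terminal]
20. n10.off = false  [f.key == false]
21. n11.acc = 7  [terminal]
22. n12.val = 13  [d.acc + 6]
23. n13.key = false  [terminal]
24. n14.key = false  [terminal]
25. n12.ok = 28  [D.val + 15]
26. n12.idx = false  [f₁.key == true]
27. n15.lab = true  [D.ok == 28]
28. n16.acc = 1  [terminal]
29. n15.ok = 18  [18]
30. n15.mk = -6  [d.acc - 7]
31. n15.live = 9  [d.acc * -1 + 10]
32. n10.key = true  [not C.off]
33. n17.mk = "mn"  [terminal]
34. n8.ok = -9  [len(h.mk) - 11]
35. n8.mk = 11  [len(h.mk) + 9]
36. n8.live = 10  [10]
37. n18.live = "pn"  ["pn"]
38. n19.key = true  [terminal]
39. n20.acc = 11  [terminal]
40. n21.off = false  [f.key == false]
41. n22.val = 27  [27]
42. n23.acc = -4  [terminal]
43. n24.acc = -8  [terminal]
44. n25.acc = 17  [terminal]
45. n22.ok = -4  [d₀.acc]
46. n22.idx = false  [D.val == d₀.acc]
47. n21.key = true  [D.ok > -5]
48. n18.lab = true  [d.acc > 10]
49. n18.env = true  [d.acc > 10]
50. n18.ok = 13  [13]
51. n1.wid = 24  [S₁.wid + 6]
52. n0.wid = 4  [4]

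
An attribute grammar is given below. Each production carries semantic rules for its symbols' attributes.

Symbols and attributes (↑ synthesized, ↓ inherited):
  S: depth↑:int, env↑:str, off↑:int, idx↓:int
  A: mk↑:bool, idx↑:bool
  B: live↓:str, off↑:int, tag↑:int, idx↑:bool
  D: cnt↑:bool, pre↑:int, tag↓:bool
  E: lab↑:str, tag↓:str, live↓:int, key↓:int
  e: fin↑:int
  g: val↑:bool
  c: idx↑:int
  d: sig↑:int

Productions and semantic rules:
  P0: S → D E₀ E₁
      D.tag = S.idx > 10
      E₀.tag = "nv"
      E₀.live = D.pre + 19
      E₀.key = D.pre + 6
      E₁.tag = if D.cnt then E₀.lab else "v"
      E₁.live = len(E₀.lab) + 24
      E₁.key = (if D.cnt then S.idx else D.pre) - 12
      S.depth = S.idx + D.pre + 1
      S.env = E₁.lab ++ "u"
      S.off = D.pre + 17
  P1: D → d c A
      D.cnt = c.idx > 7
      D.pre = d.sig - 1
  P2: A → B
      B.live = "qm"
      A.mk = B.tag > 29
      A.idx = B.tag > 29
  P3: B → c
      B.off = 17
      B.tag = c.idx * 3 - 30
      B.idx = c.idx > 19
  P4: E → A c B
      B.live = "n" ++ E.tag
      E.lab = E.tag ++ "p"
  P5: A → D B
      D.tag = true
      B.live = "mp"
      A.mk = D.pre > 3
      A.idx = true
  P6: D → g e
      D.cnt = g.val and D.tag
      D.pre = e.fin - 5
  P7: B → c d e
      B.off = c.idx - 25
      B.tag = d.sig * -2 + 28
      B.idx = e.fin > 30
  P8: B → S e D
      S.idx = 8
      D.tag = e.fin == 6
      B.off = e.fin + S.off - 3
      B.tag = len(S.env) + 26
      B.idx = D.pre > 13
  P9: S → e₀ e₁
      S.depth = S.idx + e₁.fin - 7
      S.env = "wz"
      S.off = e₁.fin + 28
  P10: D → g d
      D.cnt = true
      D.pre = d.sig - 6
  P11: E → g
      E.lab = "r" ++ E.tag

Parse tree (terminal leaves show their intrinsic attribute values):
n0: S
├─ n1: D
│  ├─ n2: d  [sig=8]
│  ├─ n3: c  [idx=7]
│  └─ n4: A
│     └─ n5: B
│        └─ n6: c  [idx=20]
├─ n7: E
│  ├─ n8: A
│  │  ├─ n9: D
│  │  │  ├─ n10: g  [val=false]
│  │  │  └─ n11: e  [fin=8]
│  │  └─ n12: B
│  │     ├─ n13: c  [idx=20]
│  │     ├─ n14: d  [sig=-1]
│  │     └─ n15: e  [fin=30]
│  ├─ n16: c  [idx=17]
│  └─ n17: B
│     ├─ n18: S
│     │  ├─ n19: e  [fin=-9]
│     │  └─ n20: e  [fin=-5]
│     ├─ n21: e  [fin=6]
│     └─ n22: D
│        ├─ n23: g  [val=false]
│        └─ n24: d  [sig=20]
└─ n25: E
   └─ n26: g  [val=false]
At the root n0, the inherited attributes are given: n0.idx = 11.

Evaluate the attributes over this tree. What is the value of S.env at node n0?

1. n0.idx = 11  [given at root]
2. n1.tag = true  [S.idx > 10]
3. n2.sig = 8  [terminal]
4. n3.idx = 7  [terminal]
5. n5.live = "qm"  ["qm"]
6. n6.idx = 20  [terminal]
7. n5.off = 17  [17]
8. n5.tag = 30  [c.idx * 3 - 30]
9. n5.idx = true  [c.idx > 19]
10. n4.mk = true  [B.tag > 29]
11. n4.idx = true  [B.tag > 29]
12. n1.cnt = false  [c.idx > 7]
13. n1.pre = 7  [d.sig - 1]
14. n7.tag = "nv"  ["nv"]
15. n7.live = 26  [D.pre + 19]
16. n7.key = 13  [D.pre + 6]
17. n9.tag = true  [true]
18. n10.val = false  [terminal]
19. n11.fin = 8  [terminal]
20. n9.cnt = false  [g.val and D.tag]
21. n9.pre = 3  [e.fin - 5]
22. n12.live = "mp"  ["mp"]
23. n13.idx = 20  [terminal]
24. n14.sig = -1  [terminal]
25. n15.fin = 30  [terminal]
26. n12.off = -5  [c.idx - 25]
27. n12.tag = 30  [d.sig * -2 + 28]
28. n12.idx = false  [e.fin > 30]
29. n8.mk = false  [D.pre > 3]
30. n8.idx = true  [true]
31. n16.idx = 17  [terminal]
32. n17.live = "nnv"  ["n" ++ E.tag]
33. n18.idx = 8  [8]
34. n19.fin = -9  [terminal]
35. n20.fin = -5  [terminal]
36. n18.depth = -4  [S.idx + e₁.fin - 7]
37. n18.env = "wz"  ["wz"]
38. n18.off = 23  [e₁.fin + 28]
39. n21.fin = 6  [terminal]
40. n22.tag = true  [e.fin == 6]
41. n23.val = false  [terminal]
42. n24.sig = 20  [terminal]
43. n22.cnt = true  [true]
44. n22.pre = 14  [d.sig - 6]
45. n17.off = 26  [e.fin + S.off - 3]
46. n17.tag = 28  [len(S.env) + 26]
47. n17.idx = true  [D.pre > 13]
48. n7.lab = "nvp"  [E.tag ++ "p"]
49. n25.tag = "v"  [if D.cnt then E₀.lab else "v"]
50. n25.live = 27  [len(E₀.lab) + 24]
51. n25.key = -5  [(if D.cnt then S.idx else D.pre) - 12]
52. n26.val = false  [terminal]
53. n25.lab = "rv"  ["r" ++ E.tag]
54. n0.depth = 19  [S.idx + D.pre + 1]
55. n0.env = "rvu"  [E₁.lab ++ "u"]
56. n0.off = 24  [D.pre + 17]

"rvu"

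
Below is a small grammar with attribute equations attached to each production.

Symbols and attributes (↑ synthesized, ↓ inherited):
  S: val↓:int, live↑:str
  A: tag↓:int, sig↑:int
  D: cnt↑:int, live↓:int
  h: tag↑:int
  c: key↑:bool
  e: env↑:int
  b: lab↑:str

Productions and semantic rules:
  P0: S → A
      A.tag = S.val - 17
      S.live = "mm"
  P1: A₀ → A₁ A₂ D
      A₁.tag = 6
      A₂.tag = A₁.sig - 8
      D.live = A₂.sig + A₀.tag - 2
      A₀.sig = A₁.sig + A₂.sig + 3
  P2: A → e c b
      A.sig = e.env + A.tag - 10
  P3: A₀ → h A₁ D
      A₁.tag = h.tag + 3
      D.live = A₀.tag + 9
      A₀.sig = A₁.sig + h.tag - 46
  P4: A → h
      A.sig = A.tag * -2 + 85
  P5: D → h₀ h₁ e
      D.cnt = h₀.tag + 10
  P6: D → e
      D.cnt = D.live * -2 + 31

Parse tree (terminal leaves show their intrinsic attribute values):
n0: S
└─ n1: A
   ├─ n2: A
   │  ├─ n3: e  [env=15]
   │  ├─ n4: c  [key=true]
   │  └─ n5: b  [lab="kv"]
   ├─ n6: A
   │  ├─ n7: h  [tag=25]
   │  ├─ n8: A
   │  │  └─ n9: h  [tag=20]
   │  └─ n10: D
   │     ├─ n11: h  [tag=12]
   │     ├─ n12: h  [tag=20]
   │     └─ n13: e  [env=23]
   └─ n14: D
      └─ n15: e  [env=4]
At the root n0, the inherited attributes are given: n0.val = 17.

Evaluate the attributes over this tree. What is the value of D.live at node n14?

1. n0.val = 17  [given at root]
2. n1.tag = 0  [S.val - 17]
3. n2.tag = 6  [6]
4. n3.env = 15  [terminal]
5. n4.key = true  [terminal]
6. n5.lab = "kv"  [terminal]
7. n2.sig = 11  [e.env + A.tag - 10]
8. n6.tag = 3  [A₁.sig - 8]
9. n7.tag = 25  [terminal]
10. n8.tag = 28  [h.tag + 3]
11. n9.tag = 20  [terminal]
12. n8.sig = 29  [A.tag * -2 + 85]
13. n10.live = 12  [A₀.tag + 9]
14. n11.tag = 12  [terminal]
15. n12.tag = 20  [terminal]
16. n13.env = 23  [terminal]
17. n10.cnt = 22  [h₀.tag + 10]
18. n6.sig = 8  [A₁.sig + h.tag - 46]
19. n14.live = 6  [A₂.sig + A₀.tag - 2]
20. n15.env = 4  [terminal]
21. n14.cnt = 19  [D.live * -2 + 31]
22. n1.sig = 22  [A₁.sig + A₂.sig + 3]
23. n0.live = "mm"  ["mm"]

6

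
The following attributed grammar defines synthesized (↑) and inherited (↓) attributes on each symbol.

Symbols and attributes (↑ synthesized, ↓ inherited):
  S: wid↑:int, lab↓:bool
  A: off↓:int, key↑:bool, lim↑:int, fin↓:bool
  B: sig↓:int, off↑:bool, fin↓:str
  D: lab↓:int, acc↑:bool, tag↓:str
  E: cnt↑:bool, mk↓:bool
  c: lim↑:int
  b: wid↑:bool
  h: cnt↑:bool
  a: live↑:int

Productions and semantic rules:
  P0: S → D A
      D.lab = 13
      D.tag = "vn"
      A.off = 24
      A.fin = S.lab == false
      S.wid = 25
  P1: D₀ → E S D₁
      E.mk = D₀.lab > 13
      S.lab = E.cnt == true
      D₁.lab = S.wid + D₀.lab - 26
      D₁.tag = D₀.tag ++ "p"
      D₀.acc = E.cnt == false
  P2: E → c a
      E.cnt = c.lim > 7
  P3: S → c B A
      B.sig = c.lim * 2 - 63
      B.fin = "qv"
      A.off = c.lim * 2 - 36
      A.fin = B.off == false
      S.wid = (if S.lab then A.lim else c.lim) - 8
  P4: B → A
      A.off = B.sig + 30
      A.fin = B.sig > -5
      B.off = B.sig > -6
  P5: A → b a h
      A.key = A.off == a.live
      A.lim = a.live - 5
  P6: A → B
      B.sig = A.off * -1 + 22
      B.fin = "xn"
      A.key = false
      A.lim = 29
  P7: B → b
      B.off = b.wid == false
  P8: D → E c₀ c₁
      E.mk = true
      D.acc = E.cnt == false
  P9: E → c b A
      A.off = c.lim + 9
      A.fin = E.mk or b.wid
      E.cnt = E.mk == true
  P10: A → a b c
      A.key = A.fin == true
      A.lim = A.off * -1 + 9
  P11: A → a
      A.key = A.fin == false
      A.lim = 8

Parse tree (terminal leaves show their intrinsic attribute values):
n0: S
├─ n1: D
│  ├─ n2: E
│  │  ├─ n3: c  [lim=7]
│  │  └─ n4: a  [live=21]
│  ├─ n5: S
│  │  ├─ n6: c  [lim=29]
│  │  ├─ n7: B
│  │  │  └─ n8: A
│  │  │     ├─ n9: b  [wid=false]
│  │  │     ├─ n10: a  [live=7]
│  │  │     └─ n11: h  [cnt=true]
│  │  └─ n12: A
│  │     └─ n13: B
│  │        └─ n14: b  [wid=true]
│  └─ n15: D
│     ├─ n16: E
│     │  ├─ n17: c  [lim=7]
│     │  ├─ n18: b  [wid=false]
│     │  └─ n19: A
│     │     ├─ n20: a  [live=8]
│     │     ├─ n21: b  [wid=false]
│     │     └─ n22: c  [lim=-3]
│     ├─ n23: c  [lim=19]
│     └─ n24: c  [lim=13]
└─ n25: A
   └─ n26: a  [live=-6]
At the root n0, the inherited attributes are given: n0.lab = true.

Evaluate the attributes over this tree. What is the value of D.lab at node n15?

8

1. n0.lab = true  [given at root]
2. n1.lab = 13  [13]
3. n1.tag = "vn"  ["vn"]
4. n2.mk = false  [D₀.lab > 13]
5. n3.lim = 7  [terminal]
6. n4.live = 21  [terminal]
7. n2.cnt = false  [c.lim > 7]
8. n5.lab = false  [E.cnt == true]
9. n6.lim = 29  [terminal]
10. n7.sig = -5  [c.lim * 2 - 63]
11. n7.fin = "qv"  ["qv"]
12. n8.off = 25  [B.sig + 30]
13. n8.fin = false  [B.sig > -5]
14. n9.wid = false  [terminal]
15. n10.live = 7  [terminal]
16. n11.cnt = true  [terminal]
17. n8.key = false  [A.off == a.live]
18. n8.lim = 2  [a.live - 5]
19. n7.off = true  [B.sig > -6]
20. n12.off = 22  [c.lim * 2 - 36]
21. n12.fin = false  [B.off == false]
22. n13.sig = 0  [A.off * -1 + 22]
23. n13.fin = "xn"  ["xn"]
24. n14.wid = true  [terminal]
25. n13.off = false  [b.wid == false]
26. n12.key = false  [false]
27. n12.lim = 29  [29]
28. n5.wid = 21  [(if S.lab then A.lim else c.lim) - 8]
29. n15.lab = 8  [S.wid + D₀.lab - 26]
30. n15.tag = "vnp"  [D₀.tag ++ "p"]
31. n16.mk = true  [true]
32. n17.lim = 7  [terminal]
33. n18.wid = false  [terminal]
34. n19.off = 16  [c.lim + 9]
35. n19.fin = true  [E.mk or b.wid]
36. n20.live = 8  [terminal]
37. n21.wid = false  [terminal]
38. n22.lim = -3  [terminal]
39. n19.key = true  [A.fin == true]
40. n19.lim = -7  [A.off * -1 + 9]
41. n16.cnt = true  [E.mk == true]
42. n23.lim = 19  [terminal]
43. n24.lim = 13  [terminal]
44. n15.acc = false  [E.cnt == false]
45. n1.acc = true  [E.cnt == false]
46. n25.off = 24  [24]
47. n25.fin = false  [S.lab == false]
48. n26.live = -6  [terminal]
49. n25.key = true  [A.fin == false]
50. n25.lim = 8  [8]
51. n0.wid = 25  [25]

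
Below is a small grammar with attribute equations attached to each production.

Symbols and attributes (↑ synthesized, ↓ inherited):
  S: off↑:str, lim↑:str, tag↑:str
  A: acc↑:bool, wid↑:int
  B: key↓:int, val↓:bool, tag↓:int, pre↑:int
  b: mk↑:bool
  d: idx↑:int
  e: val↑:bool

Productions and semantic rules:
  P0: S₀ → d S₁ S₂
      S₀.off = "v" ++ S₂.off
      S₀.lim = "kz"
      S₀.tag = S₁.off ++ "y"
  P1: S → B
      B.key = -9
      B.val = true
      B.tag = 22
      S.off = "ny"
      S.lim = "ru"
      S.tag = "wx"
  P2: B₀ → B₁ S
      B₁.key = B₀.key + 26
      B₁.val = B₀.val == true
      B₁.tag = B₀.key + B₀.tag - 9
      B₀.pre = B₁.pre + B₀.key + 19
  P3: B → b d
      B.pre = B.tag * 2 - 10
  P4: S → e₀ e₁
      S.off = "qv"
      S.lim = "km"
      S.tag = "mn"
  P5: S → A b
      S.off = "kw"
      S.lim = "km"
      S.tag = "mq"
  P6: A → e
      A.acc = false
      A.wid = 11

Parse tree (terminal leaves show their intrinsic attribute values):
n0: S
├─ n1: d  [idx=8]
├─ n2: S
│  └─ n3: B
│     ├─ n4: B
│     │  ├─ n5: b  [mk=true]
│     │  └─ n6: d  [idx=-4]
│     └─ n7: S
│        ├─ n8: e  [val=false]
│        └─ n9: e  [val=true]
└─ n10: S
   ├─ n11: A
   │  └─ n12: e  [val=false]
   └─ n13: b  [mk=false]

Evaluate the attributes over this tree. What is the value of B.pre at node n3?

8

1. n1.idx = 8  [terminal]
2. n3.key = -9  [-9]
3. n3.val = true  [true]
4. n3.tag = 22  [22]
5. n4.key = 17  [B₀.key + 26]
6. n4.val = true  [B₀.val == true]
7. n4.tag = 4  [B₀.key + B₀.tag - 9]
8. n5.mk = true  [terminal]
9. n6.idx = -4  [terminal]
10. n4.pre = -2  [B.tag * 2 - 10]
11. n8.val = false  [terminal]
12. n9.val = true  [terminal]
13. n7.off = "qv"  ["qv"]
14. n7.lim = "km"  ["km"]
15. n7.tag = "mn"  ["mn"]
16. n3.pre = 8  [B₁.pre + B₀.key + 19]
17. n2.off = "ny"  ["ny"]
18. n2.lim = "ru"  ["ru"]
19. n2.tag = "wx"  ["wx"]
20. n12.val = false  [terminal]
21. n11.acc = false  [false]
22. n11.wid = 11  [11]
23. n13.mk = false  [terminal]
24. n10.off = "kw"  ["kw"]
25. n10.lim = "km"  ["km"]
26. n10.tag = "mq"  ["mq"]
27. n0.off = "vkw"  ["v" ++ S₂.off]
28. n0.lim = "kz"  ["kz"]
29. n0.tag = "nyy"  [S₁.off ++ "y"]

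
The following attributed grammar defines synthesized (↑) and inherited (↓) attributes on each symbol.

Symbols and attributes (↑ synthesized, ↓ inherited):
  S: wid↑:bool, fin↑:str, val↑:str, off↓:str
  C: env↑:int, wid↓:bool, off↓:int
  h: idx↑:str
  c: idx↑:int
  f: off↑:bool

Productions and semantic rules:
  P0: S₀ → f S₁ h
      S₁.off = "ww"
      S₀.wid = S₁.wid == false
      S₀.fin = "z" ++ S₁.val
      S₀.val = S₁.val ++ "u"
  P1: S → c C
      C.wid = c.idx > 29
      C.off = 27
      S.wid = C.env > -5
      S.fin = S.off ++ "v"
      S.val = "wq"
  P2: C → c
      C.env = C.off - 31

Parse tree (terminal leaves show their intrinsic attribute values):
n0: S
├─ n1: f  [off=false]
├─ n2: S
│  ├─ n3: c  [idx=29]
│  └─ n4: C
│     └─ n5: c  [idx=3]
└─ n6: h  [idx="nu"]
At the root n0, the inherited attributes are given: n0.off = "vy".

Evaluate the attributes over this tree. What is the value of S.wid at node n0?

1. n0.off = "vy"  [given at root]
2. n1.off = false  [terminal]
3. n2.off = "ww"  ["ww"]
4. n3.idx = 29  [terminal]
5. n4.wid = false  [c.idx > 29]
6. n4.off = 27  [27]
7. n5.idx = 3  [terminal]
8. n4.env = -4  [C.off - 31]
9. n2.wid = true  [C.env > -5]
10. n2.fin = "wwv"  [S.off ++ "v"]
11. n2.val = "wq"  ["wq"]
12. n6.idx = "nu"  [terminal]
13. n0.wid = false  [S₁.wid == false]
14. n0.fin = "zwq"  ["z" ++ S₁.val]
15. n0.val = "wqu"  [S₁.val ++ "u"]

false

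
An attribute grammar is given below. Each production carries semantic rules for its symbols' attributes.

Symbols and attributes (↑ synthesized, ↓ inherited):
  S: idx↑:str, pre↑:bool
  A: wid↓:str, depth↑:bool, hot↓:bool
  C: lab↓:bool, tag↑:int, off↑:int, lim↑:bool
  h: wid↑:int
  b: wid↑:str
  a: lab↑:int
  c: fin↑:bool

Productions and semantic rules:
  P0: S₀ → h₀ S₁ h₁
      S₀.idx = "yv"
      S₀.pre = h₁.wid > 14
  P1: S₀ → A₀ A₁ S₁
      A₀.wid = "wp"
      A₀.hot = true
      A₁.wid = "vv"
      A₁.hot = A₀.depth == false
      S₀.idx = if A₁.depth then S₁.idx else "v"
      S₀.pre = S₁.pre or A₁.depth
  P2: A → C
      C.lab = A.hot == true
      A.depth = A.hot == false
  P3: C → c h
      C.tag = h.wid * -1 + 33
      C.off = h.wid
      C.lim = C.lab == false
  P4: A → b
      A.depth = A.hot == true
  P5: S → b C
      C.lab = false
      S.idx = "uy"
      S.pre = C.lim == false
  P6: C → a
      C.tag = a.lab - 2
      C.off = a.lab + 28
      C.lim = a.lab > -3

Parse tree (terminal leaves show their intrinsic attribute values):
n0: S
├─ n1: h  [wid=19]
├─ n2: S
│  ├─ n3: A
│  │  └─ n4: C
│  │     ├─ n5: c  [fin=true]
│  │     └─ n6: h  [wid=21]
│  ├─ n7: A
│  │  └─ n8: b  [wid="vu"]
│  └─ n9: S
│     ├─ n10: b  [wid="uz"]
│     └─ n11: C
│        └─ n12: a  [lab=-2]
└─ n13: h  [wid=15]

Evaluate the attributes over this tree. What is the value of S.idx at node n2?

"uy"

1. n1.wid = 19  [terminal]
2. n3.wid = "wp"  ["wp"]
3. n3.hot = true  [true]
4. n4.lab = true  [A.hot == true]
5. n5.fin = true  [terminal]
6. n6.wid = 21  [terminal]
7. n4.tag = 12  [h.wid * -1 + 33]
8. n4.off = 21  [h.wid]
9. n4.lim = false  [C.lab == false]
10. n3.depth = false  [A.hot == false]
11. n7.wid = "vv"  ["vv"]
12. n7.hot = true  [A₀.depth == false]
13. n8.wid = "vu"  [terminal]
14. n7.depth = true  [A.hot == true]
15. n10.wid = "uz"  [terminal]
16. n11.lab = false  [false]
17. n12.lab = -2  [terminal]
18. n11.tag = -4  [a.lab - 2]
19. n11.off = 26  [a.lab + 28]
20. n11.lim = true  [a.lab > -3]
21. n9.idx = "uy"  ["uy"]
22. n9.pre = false  [C.lim == false]
23. n2.idx = "uy"  [if A₁.depth then S₁.idx else "v"]
24. n2.pre = true  [S₁.pre or A₁.depth]
25. n13.wid = 15  [terminal]
26. n0.idx = "yv"  ["yv"]
27. n0.pre = true  [h₁.wid > 14]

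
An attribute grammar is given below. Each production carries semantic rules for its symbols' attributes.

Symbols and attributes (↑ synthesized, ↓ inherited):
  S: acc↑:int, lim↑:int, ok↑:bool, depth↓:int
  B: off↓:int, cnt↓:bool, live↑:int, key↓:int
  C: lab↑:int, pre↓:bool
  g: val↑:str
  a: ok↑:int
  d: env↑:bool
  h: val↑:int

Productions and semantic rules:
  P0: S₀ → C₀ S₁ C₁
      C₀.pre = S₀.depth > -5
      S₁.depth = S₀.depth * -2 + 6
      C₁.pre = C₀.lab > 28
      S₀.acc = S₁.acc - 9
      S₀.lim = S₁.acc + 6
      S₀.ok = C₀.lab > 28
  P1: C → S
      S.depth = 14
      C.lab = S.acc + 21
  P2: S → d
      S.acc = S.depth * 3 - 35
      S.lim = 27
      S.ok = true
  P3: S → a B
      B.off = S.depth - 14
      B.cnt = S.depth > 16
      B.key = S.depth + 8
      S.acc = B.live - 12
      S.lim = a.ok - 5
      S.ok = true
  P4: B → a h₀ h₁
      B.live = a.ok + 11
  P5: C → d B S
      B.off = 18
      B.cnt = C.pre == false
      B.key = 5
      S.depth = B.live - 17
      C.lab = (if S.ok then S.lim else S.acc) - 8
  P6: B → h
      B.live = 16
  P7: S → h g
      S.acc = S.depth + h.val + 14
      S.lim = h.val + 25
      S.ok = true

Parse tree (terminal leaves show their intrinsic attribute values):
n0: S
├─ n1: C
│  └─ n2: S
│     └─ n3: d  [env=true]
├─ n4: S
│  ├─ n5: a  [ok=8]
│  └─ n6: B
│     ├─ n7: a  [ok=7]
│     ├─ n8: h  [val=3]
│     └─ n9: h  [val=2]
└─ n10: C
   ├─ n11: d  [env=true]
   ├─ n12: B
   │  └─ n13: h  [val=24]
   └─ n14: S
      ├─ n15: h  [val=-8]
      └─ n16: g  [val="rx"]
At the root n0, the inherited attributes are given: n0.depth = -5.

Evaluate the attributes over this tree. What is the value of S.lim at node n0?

12

1. n0.depth = -5  [given at root]
2. n1.pre = false  [S₀.depth > -5]
3. n2.depth = 14  [14]
4. n3.env = true  [terminal]
5. n2.acc = 7  [S.depth * 3 - 35]
6. n2.lim = 27  [27]
7. n2.ok = true  [true]
8. n1.lab = 28  [S.acc + 21]
9. n4.depth = 16  [S₀.depth * -2 + 6]
10. n5.ok = 8  [terminal]
11. n6.off = 2  [S.depth - 14]
12. n6.cnt = false  [S.depth > 16]
13. n6.key = 24  [S.depth + 8]
14. n7.ok = 7  [terminal]
15. n8.val = 3  [terminal]
16. n9.val = 2  [terminal]
17. n6.live = 18  [a.ok + 11]
18. n4.acc = 6  [B.live - 12]
19. n4.lim = 3  [a.ok - 5]
20. n4.ok = true  [true]
21. n10.pre = false  [C₀.lab > 28]
22. n11.env = true  [terminal]
23. n12.off = 18  [18]
24. n12.cnt = true  [C.pre == false]
25. n12.key = 5  [5]
26. n13.val = 24  [terminal]
27. n12.live = 16  [16]
28. n14.depth = -1  [B.live - 17]
29. n15.val = -8  [terminal]
30. n16.val = "rx"  [terminal]
31. n14.acc = 5  [S.depth + h.val + 14]
32. n14.lim = 17  [h.val + 25]
33. n14.ok = true  [true]
34. n10.lab = 9  [(if S.ok then S.lim else S.acc) - 8]
35. n0.acc = -3  [S₁.acc - 9]
36. n0.lim = 12  [S₁.acc + 6]
37. n0.ok = false  [C₀.lab > 28]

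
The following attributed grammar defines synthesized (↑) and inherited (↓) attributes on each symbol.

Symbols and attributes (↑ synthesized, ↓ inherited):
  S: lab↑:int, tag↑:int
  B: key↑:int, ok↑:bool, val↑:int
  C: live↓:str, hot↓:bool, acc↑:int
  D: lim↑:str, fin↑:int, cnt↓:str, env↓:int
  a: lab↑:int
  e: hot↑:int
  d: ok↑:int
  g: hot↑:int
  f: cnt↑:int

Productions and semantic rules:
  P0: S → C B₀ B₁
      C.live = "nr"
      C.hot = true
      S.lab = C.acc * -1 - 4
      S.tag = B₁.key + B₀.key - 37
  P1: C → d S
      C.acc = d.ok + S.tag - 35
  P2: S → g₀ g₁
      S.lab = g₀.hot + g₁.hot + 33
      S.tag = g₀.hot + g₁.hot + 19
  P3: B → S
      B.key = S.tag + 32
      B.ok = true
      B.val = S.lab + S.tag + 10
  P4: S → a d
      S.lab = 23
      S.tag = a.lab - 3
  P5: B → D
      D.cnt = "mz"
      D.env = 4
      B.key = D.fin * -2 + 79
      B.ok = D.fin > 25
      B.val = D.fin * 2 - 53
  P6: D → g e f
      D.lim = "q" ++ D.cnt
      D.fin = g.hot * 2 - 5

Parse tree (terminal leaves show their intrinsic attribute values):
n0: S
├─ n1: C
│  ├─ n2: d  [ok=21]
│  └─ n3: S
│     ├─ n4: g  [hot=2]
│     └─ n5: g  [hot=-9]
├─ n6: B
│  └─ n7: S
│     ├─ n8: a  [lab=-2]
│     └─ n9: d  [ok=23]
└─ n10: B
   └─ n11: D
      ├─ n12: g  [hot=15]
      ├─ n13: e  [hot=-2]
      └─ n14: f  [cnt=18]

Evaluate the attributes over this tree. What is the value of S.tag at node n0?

19

1. n1.live = "nr"  ["nr"]
2. n1.hot = true  [true]
3. n2.ok = 21  [terminal]
4. n4.hot = 2  [terminal]
5. n5.hot = -9  [terminal]
6. n3.lab = 26  [g₀.hot + g₁.hot + 33]
7. n3.tag = 12  [g₀.hot + g₁.hot + 19]
8. n1.acc = -2  [d.ok + S.tag - 35]
9. n8.lab = -2  [terminal]
10. n9.ok = 23  [terminal]
11. n7.lab = 23  [23]
12. n7.tag = -5  [a.lab - 3]
13. n6.key = 27  [S.tag + 32]
14. n6.ok = true  [true]
15. n6.val = 28  [S.lab + S.tag + 10]
16. n11.cnt = "mz"  ["mz"]
17. n11.env = 4  [4]
18. n12.hot = 15  [terminal]
19. n13.hot = -2  [terminal]
20. n14.cnt = 18  [terminal]
21. n11.lim = "qmz"  ["q" ++ D.cnt]
22. n11.fin = 25  [g.hot * 2 - 5]
23. n10.key = 29  [D.fin * -2 + 79]
24. n10.ok = false  [D.fin > 25]
25. n10.val = -3  [D.fin * 2 - 53]
26. n0.lab = -2  [C.acc * -1 - 4]
27. n0.tag = 19  [B₁.key + B₀.key - 37]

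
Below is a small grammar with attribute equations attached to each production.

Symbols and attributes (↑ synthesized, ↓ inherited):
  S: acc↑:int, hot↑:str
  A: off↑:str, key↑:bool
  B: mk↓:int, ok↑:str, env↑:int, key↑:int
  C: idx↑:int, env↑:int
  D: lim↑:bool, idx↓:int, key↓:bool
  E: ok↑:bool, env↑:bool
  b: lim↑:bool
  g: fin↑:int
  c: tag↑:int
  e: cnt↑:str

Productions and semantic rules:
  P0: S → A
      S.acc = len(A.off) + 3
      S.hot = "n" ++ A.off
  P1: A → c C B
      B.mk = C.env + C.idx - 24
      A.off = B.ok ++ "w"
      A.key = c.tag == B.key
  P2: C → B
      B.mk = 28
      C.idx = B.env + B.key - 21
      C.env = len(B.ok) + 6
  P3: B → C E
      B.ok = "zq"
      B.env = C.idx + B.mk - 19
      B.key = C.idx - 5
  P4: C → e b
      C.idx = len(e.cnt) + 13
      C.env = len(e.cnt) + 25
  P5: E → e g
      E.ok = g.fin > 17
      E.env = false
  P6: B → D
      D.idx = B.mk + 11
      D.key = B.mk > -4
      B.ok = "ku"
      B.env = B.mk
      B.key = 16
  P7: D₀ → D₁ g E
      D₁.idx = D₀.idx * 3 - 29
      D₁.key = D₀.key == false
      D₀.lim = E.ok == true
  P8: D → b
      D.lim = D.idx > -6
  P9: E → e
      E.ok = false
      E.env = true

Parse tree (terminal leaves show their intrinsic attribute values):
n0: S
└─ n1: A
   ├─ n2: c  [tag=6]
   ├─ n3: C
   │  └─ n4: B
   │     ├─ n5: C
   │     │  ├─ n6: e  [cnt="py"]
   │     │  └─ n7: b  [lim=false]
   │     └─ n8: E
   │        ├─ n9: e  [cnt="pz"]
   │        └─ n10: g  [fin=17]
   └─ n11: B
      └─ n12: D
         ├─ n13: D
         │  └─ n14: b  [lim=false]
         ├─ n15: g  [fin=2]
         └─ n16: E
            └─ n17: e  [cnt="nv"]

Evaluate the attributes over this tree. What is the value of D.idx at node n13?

-5

1. n2.tag = 6  [terminal]
2. n4.mk = 28  [28]
3. n6.cnt = "py"  [terminal]
4. n7.lim = false  [terminal]
5. n5.idx = 15  [len(e.cnt) + 13]
6. n5.env = 27  [len(e.cnt) + 25]
7. n9.cnt = "pz"  [terminal]
8. n10.fin = 17  [terminal]
9. n8.ok = false  [g.fin > 17]
10. n8.env = false  [false]
11. n4.ok = "zq"  ["zq"]
12. n4.env = 24  [C.idx + B.mk - 19]
13. n4.key = 10  [C.idx - 5]
14. n3.idx = 13  [B.env + B.key - 21]
15. n3.env = 8  [len(B.ok) + 6]
16. n11.mk = -3  [C.env + C.idx - 24]
17. n12.idx = 8  [B.mk + 11]
18. n12.key = true  [B.mk > -4]
19. n13.idx = -5  [D₀.idx * 3 - 29]
20. n13.key = false  [D₀.key == false]
21. n14.lim = false  [terminal]
22. n13.lim = true  [D.idx > -6]
23. n15.fin = 2  [terminal]
24. n17.cnt = "nv"  [terminal]
25. n16.ok = false  [false]
26. n16.env = true  [true]
27. n12.lim = false  [E.ok == true]
28. n11.ok = "ku"  ["ku"]
29. n11.env = -3  [B.mk]
30. n11.key = 16  [16]
31. n1.off = "kuw"  [B.ok ++ "w"]
32. n1.key = false  [c.tag == B.key]
33. n0.acc = 6  [len(A.off) + 3]
34. n0.hot = "nkuw"  ["n" ++ A.off]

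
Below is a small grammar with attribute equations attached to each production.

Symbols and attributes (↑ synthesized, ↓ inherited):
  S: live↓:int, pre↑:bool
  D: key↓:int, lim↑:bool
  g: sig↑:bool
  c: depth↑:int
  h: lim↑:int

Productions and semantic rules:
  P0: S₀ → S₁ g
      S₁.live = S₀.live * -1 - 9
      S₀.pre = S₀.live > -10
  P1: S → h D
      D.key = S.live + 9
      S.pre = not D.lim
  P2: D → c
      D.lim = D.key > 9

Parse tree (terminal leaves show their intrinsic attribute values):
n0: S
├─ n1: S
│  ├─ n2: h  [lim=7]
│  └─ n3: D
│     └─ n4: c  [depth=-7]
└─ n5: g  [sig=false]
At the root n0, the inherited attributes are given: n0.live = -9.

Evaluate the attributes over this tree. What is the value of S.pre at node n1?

true

1. n0.live = -9  [given at root]
2. n1.live = 0  [S₀.live * -1 - 9]
3. n2.lim = 7  [terminal]
4. n3.key = 9  [S.live + 9]
5. n4.depth = -7  [terminal]
6. n3.lim = false  [D.key > 9]
7. n1.pre = true  [not D.lim]
8. n5.sig = false  [terminal]
9. n0.pre = true  [S₀.live > -10]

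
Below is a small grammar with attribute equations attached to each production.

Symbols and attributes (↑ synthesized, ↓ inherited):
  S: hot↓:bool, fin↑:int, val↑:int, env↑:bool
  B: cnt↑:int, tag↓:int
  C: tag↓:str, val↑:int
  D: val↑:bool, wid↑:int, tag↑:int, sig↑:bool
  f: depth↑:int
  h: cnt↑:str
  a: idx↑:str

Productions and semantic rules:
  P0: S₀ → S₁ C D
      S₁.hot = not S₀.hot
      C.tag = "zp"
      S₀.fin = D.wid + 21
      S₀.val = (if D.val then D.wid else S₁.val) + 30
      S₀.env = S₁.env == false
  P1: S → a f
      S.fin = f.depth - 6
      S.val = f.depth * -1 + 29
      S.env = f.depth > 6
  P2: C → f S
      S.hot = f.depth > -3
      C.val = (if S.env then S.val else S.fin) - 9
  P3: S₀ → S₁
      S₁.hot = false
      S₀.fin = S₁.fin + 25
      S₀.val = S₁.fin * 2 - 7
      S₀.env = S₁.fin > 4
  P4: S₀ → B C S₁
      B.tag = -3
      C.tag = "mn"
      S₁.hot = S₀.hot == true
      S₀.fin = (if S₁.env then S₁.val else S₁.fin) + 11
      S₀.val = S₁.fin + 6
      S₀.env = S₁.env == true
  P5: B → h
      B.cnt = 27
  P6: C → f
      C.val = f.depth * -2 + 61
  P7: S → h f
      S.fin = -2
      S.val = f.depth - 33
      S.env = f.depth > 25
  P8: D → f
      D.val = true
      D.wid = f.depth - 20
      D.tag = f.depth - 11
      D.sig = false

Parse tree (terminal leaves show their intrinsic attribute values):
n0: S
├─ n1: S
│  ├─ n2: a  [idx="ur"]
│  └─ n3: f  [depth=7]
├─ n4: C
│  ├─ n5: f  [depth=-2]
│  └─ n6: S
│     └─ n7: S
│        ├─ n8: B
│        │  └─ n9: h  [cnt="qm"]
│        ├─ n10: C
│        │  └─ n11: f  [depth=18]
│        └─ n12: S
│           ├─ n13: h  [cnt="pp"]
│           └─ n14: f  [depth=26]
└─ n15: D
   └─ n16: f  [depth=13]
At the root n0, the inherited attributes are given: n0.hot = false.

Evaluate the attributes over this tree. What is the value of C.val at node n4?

20

1. n0.hot = false  [given at root]
2. n1.hot = true  [not S₀.hot]
3. n2.idx = "ur"  [terminal]
4. n3.depth = 7  [terminal]
5. n1.fin = 1  [f.depth - 6]
6. n1.val = 22  [f.depth * -1 + 29]
7. n1.env = true  [f.depth > 6]
8. n4.tag = "zp"  ["zp"]
9. n5.depth = -2  [terminal]
10. n6.hot = true  [f.depth > -3]
11. n7.hot = false  [false]
12. n8.tag = -3  [-3]
13. n9.cnt = "qm"  [terminal]
14. n8.cnt = 27  [27]
15. n10.tag = "mn"  ["mn"]
16. n11.depth = 18  [terminal]
17. n10.val = 25  [f.depth * -2 + 61]
18. n12.hot = false  [S₀.hot == true]
19. n13.cnt = "pp"  [terminal]
20. n14.depth = 26  [terminal]
21. n12.fin = -2  [-2]
22. n12.val = -7  [f.depth - 33]
23. n12.env = true  [f.depth > 25]
24. n7.fin = 4  [(if S₁.env then S₁.val else S₁.fin) + 11]
25. n7.val = 4  [S₁.fin + 6]
26. n7.env = true  [S₁.env == true]
27. n6.fin = 29  [S₁.fin + 25]
28. n6.val = 1  [S₁.fin * 2 - 7]
29. n6.env = false  [S₁.fin > 4]
30. n4.val = 20  [(if S.env then S.val else S.fin) - 9]
31. n16.depth = 13  [terminal]
32. n15.val = true  [true]
33. n15.wid = -7  [f.depth - 20]
34. n15.tag = 2  [f.depth - 11]
35. n15.sig = false  [false]
36. n0.fin = 14  [D.wid + 21]
37. n0.val = 23  [(if D.val then D.wid else S₁.val) + 30]
38. n0.env = false  [S₁.env == false]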